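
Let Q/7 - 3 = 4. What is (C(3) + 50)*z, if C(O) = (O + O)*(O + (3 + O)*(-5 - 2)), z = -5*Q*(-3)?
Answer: -135240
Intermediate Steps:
Q = 49 (Q = 21 + 7*4 = 21 + 28 = 49)
z = 735 (z = -5*49*(-3) = -245*(-3) = 735)
C(O) = 2*O*(-21 - 6*O) (C(O) = (2*O)*(O + (3 + O)*(-7)) = (2*O)*(O + (-21 - 7*O)) = (2*O)*(-21 - 6*O) = 2*O*(-21 - 6*O))
(C(3) + 50)*z = (-6*3*(7 + 2*3) + 50)*735 = (-6*3*(7 + 6) + 50)*735 = (-6*3*13 + 50)*735 = (-234 + 50)*735 = -184*735 = -135240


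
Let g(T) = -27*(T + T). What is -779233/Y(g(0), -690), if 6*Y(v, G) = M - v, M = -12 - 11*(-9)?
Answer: -1558466/29 ≈ -53740.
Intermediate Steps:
M = 87 (M = -12 + 99 = 87)
g(T) = -54*T
Y(v, G) = 29/2 - v/6 (Y(v, G) = (87 - v)/6 = 29/2 - v/6)
-779233/Y(g(0), -690) = -779233/(29/2 - (-9)*0) = -779233/(29/2 - ⅙*0) = -779233/(29/2 + 0) = -779233/29/2 = -779233*2/29 = -1558466/29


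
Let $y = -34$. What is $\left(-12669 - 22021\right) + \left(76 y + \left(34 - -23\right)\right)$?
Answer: $-37217$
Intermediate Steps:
$\left(-12669 - 22021\right) + \left(76 y + \left(34 - -23\right)\right) = \left(-12669 - 22021\right) + \left(76 \left(-34\right) + \left(34 - -23\right)\right) = -34690 + \left(-2584 + \left(34 + 23\right)\right) = -34690 + \left(-2584 + 57\right) = -34690 - 2527 = -37217$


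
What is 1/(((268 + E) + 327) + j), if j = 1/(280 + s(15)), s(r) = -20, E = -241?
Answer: 260/92041 ≈ 0.0028248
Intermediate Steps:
j = 1/260 (j = 1/(280 - 20) = 1/260 ≈ 0.0038462)
1/(((268 + E) + 327) + j) = 1/(((268 - 241) + 327) + 1/260) = 1/((27 + 327) + 1/260) = 1/(354 + 1/260) = 1/(92041/260) = 260/92041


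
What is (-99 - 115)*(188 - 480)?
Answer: 62488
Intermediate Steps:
(-99 - 115)*(188 - 480) = -214*(-292) = 62488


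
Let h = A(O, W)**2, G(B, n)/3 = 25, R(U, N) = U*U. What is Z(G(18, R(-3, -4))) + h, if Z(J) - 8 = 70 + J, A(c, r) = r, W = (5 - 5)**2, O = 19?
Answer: 153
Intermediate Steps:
R(U, N) = U**2
W = 0 (W = 0**2 = 0)
G(B, n) = 75 (G(B, n) = 3*25 = 75)
h = 0 (h = 0**2 = 0)
Z(J) = 78 + J (Z(J) = 8 + (70 + J) = 78 + J)
Z(G(18, R(-3, -4))) + h = (78 + 75) + 0 = 153 + 0 = 153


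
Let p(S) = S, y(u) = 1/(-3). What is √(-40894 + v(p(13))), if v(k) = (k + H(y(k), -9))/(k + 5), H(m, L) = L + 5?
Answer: 17*I*√566/2 ≈ 202.22*I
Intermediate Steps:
y(u) = -⅓ (y(u) = 1*(-⅓) = -⅓)
H(m, L) = 5 + L
v(k) = (-4 + k)/(5 + k) (v(k) = (k + (5 - 9))/(k + 5) = (k - 4)/(5 + k) = (-4 + k)/(5 + k))
√(-40894 + v(p(13))) = √(-40894 + (-4 + 13)/(5 + 13)) = √(-40894 + 9/18) = √(-40894 + (1/18)*9) = √(-40894 + ½) = √(-81787/2) = 17*I*√566/2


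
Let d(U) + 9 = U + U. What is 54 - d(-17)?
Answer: 97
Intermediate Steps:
d(U) = -9 + 2*U (d(U) = -9 + (U + U) = -9 + 2*U)
54 - d(-17) = 54 - (-9 + 2*(-17)) = 54 - (-9 - 34) = 54 - 1*(-43) = 54 + 43 = 97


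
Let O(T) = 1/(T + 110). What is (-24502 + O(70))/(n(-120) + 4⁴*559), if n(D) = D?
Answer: -4410359/25737120 ≈ -0.17136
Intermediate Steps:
O(T) = 1/(110 + T)
(-24502 + O(70))/(n(-120) + 4⁴*559) = (-24502 + 1/(110 + 70))/(-120 + 4⁴*559) = (-24502 + 1/180)/(-120 + 256*559) = (-24502 + 1/180)/(-120 + 143104) = -4410359/180/142984 = -4410359/180*1/142984 = -4410359/25737120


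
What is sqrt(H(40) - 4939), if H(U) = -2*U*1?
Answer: I*sqrt(5019) ≈ 70.845*I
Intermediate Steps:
H(U) = -2*U
sqrt(H(40) - 4939) = sqrt(-2*40 - 4939) = sqrt(-80 - 4939) = sqrt(-5019) = I*sqrt(5019)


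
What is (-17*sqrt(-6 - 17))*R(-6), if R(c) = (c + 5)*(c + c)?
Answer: -204*I*sqrt(23) ≈ -978.35*I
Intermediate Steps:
R(c) = 2*c*(5 + c) (R(c) = (5 + c)*(2*c) = 2*c*(5 + c))
(-17*sqrt(-6 - 17))*R(-6) = (-17*sqrt(-6 - 17))*(2*(-6)*(5 - 6)) = (-17*I*sqrt(23))*(2*(-6)*(-1)) = -17*I*sqrt(23)*12 = -204*I*sqrt(23)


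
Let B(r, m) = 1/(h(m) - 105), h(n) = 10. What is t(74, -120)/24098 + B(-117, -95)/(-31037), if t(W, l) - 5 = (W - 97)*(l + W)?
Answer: 3134295543/71053314470 ≈ 0.044112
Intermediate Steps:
t(W, l) = 5 + (-97 + W)*(W + l) (t(W, l) = 5 + (W - 97)*(l + W) = 5 + (-97 + W)*(W + l))
B(r, m) = -1/95 (B(r, m) = 1/(10 - 105) = 1/(-95) = -1/95)
t(74, -120)/24098 + B(-117, -95)/(-31037) = (5 + 74² - 97*74 - 97*(-120) + 74*(-120))/24098 - 1/95/(-31037) = (5 + 5476 - 7178 + 11640 - 8880)*(1/24098) - 1/95*(-1/31037) = 1063*(1/24098) + 1/2948515 = 1063/24098 + 1/2948515 = 3134295543/71053314470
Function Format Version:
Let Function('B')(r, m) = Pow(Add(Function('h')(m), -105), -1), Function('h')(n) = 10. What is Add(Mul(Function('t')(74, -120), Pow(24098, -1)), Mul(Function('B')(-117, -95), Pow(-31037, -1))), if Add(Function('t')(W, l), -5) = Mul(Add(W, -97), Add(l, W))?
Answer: Rational(3134295543, 71053314470) ≈ 0.044112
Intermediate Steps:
Function('t')(W, l) = Add(5, Mul(Add(-97, W), Add(W, l))) (Function('t')(W, l) = Add(5, Mul(Add(W, -97), Add(l, W))) = Add(5, Mul(Add(-97, W), Add(W, l))))
Function('B')(r, m) = Rational(-1, 95) (Function('B')(r, m) = Pow(Add(10, -105), -1) = Pow(-95, -1) = Rational(-1, 95))
Add(Mul(Function('t')(74, -120), Pow(24098, -1)), Mul(Function('B')(-117, -95), Pow(-31037, -1))) = Add(Mul(Add(5, Pow(74, 2), Mul(-97, 74), Mul(-97, -120), Mul(74, -120)), Pow(24098, -1)), Mul(Rational(-1, 95), Pow(-31037, -1))) = Add(Mul(Add(5, 5476, -7178, 11640, -8880), Rational(1, 24098)), Mul(Rational(-1, 95), Rational(-1, 31037))) = Add(Mul(1063, Rational(1, 24098)), Rational(1, 2948515)) = Add(Rational(1063, 24098), Rational(1, 2948515)) = Rational(3134295543, 71053314470)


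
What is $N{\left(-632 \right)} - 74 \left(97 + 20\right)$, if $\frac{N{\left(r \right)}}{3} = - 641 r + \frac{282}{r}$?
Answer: $\frac{381309825}{316} \approx 1.2067 \cdot 10^{6}$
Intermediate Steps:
$N{\left(r \right)} = - 1923 r + \frac{846}{r}$ ($N{\left(r \right)} = 3 \left(- 641 r + \frac{282}{r}\right) = - 1923 r + \frac{846}{r}$)
$N{\left(-632 \right)} - 74 \left(97 + 20\right) = \left(\left(-1923\right) \left(-632\right) + \frac{846}{-632}\right) - 74 \left(97 + 20\right) = \left(1215336 + 846 \left(- \frac{1}{632}\right)\right) - 8658 = \left(1215336 - \frac{423}{316}\right) - 8658 = \frac{384045753}{316} - 8658 = \frac{381309825}{316}$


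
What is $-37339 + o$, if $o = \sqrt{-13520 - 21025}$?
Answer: $-37339 + 7 i \sqrt{705} \approx -37339.0 + 185.86 i$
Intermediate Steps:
$o = 7 i \sqrt{705}$ ($o = \sqrt{-34545} = 7 i \sqrt{705} \approx 185.86 i$)
$-37339 + o = -37339 + 7 i \sqrt{705}$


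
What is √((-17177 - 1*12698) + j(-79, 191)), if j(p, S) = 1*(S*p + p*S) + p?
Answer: 2*I*√15033 ≈ 245.22*I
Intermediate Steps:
j(p, S) = p + 2*S*p (j(p, S) = 1*(S*p + S*p) + p = 1*(2*S*p) + p = 2*S*p + p = p + 2*S*p)
√((-17177 - 1*12698) + j(-79, 191)) = √((-17177 - 1*12698) - 79*(1 + 2*191)) = √((-17177 - 12698) - 79*(1 + 382)) = √(-29875 - 79*383) = √(-29875 - 30257) = √(-60132) = 2*I*√15033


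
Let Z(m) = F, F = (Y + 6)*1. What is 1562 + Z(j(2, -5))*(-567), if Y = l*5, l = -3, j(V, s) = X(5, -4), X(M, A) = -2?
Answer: 6665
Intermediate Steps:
j(V, s) = -2
Y = -15 (Y = -3*5 = -15)
F = -9 (F = (-15 + 6)*1 = -9*1 = -9)
Z(m) = -9
1562 + Z(j(2, -5))*(-567) = 1562 - 9*(-567) = 1562 + 5103 = 6665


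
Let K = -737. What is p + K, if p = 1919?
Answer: 1182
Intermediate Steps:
p + K = 1919 - 737 = 1182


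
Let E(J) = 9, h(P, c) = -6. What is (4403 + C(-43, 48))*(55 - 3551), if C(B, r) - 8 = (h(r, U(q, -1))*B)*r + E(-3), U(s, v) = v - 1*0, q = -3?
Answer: -58746784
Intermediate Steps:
U(s, v) = v (U(s, v) = v + 0 = v)
C(B, r) = 17 - 6*B*r (C(B, r) = 8 + ((-6*B)*r + 9) = 8 + (-6*B*r + 9) = 8 + (9 - 6*B*r) = 17 - 6*B*r)
(4403 + C(-43, 48))*(55 - 3551) = (4403 + (17 - 6*(-43)*48))*(55 - 3551) = (4403 + (17 + 12384))*(-3496) = (4403 + 12401)*(-3496) = 16804*(-3496) = -58746784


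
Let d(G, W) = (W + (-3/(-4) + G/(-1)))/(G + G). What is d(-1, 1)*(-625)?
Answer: 6875/8 ≈ 859.38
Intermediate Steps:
d(G, W) = (¾ + W - G)/(2*G) (d(G, W) = (W + (-3*(-¼) + G*(-1)))/((2*G)) = (W + (¾ - G))*(1/(2*G)) = (¾ + W - G)*(1/(2*G)) = (¾ + W - G)/(2*G))
d(-1, 1)*(-625) = ((⅛)*(3 - 4*(-1) + 4*1)/(-1))*(-625) = ((⅛)*(-1)*(3 + 4 + 4))*(-625) = ((⅛)*(-1)*11)*(-625) = -11/8*(-625) = 6875/8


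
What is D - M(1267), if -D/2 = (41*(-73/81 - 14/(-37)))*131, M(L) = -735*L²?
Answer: 3536139415469/2997 ≈ 1.1799e+9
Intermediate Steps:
D = 16832714/2997 (D = -2*41*(-73/81 - 14/(-37))*131 = -2*41*(-73*1/81 - 14*(-1/37))*131 = -2*41*(-73/81 + 14/37)*131 = -2*41*(-1567/2997)*131 = -(-128494)*131/2997 = -2*(-8416357/2997) = 16832714/2997 ≈ 5616.5)
D - M(1267) = 16832714/2997 - (-735)*1267² = 16832714/2997 - (-735)*1605289 = 16832714/2997 - 1*(-1179887415) = 16832714/2997 + 1179887415 = 3536139415469/2997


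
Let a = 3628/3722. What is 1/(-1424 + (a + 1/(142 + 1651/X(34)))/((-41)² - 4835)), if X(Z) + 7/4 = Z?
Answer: -146282021668/208305644303809 ≈ -0.00070225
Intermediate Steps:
X(Z) = -7/4 + Z
a = 1814/1861 (a = 3628*(1/3722) = 1814/1861 ≈ 0.97474)
1/(-1424 + (a + 1/(142 + 1651/X(34)))/((-41)² - 4835)) = 1/(-1424 + (1814/1861 + 1/(142 + 1651/(-7/4 + 34)))/((-41)² - 4835)) = 1/(-1424 + (1814/1861 + 1/(142 + 1651/(129/4)))/(1681 - 4835)) = 1/(-1424 + (1814/1861 + 1/(142 + 1651*(4/129)))/(-3154)) = 1/(-1424 + (1814/1861 + 1/(142 + 6604/129))*(-1/3154)) = 1/(-1424 + (1814/1861 + 1/(24922/129))*(-1/3154)) = 1/(-1424 + (1814/1861 + 129/24922)*(-1/3154)) = 1/(-1424 + (45448577/46379842)*(-1/3154)) = 1/(-1424 - 45448577/146282021668) = 1/(-208305644303809/146282021668) = -146282021668/208305644303809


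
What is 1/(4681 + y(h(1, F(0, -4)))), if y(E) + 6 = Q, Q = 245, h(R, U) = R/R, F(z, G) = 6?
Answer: 1/4920 ≈ 0.00020325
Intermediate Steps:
h(R, U) = 1
y(E) = 239 (y(E) = -6 + 245 = 239)
1/(4681 + y(h(1, F(0, -4)))) = 1/(4681 + 239) = 1/4920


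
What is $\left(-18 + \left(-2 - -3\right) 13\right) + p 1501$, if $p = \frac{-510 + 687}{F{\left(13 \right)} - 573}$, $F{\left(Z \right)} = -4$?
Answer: $- \frac{268562}{577} \approx -465.45$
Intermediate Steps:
$p = - \frac{177}{577}$ ($p = \frac{-510 + 687}{-4 - 573} = \frac{177}{-577} = 177 \left(- \frac{1}{577}\right) = - \frac{177}{577} \approx -0.30676$)
$\left(-18 + \left(-2 - -3\right) 13\right) + p 1501 = \left(-18 + \left(-2 - -3\right) 13\right) - \frac{265677}{577} = \left(-18 + \left(-2 + 3\right) 13\right) - \frac{265677}{577} = \left(-18 + 1 \cdot 13\right) - \frac{265677}{577} = \left(-18 + 13\right) - \frac{265677}{577} = -5 - \frac{265677}{577} = - \frac{268562}{577}$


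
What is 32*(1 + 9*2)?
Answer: 608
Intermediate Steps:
32*(1 + 9*2) = 32*(1 + 18) = 32*19 = 608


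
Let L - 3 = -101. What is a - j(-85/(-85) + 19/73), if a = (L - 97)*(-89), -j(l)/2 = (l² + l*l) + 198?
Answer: 94628935/5329 ≈ 17757.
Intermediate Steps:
L = -98 (L = 3 - 101 = -98)
j(l) = -396 - 4*l² (j(l) = -2*((l² + l*l) + 198) = -2*((l² + l²) + 198) = -2*(2*l² + 198) = -2*(198 + 2*l²) = -396 - 4*l²)
a = 17355 (a = (-98 - 97)*(-89) = -195*(-89) = 17355)
a - j(-85/(-85) + 19/73) = 17355 - (-396 - 4*(-85/(-85) + 19/73)²) = 17355 - (-396 - 4*(-85*(-1/85) + 19*(1/73))²) = 17355 - (-396 - 4*(1 + 19/73)²) = 17355 - (-396 - 4*(92/73)²) = 17355 - (-396 - 4*8464/5329) = 17355 - (-396 - 33856/5329) = 17355 - 1*(-2144140/5329) = 17355 + 2144140/5329 = 94628935/5329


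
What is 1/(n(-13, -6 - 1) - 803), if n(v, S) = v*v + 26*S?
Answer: -1/816 ≈ -0.0012255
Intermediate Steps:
n(v, S) = v² + 26*S
1/(n(-13, -6 - 1) - 803) = 1/(((-13)² + 26*(-6 - 1)) - 803) = 1/((169 + 26*(-7)) - 803) = 1/((169 - 182) - 803) = 1/(-13 - 803) = 1/(-816) = -1/816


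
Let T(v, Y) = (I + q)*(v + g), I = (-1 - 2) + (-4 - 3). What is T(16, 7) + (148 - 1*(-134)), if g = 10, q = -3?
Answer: -56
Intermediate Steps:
I = -10 (I = -3 - 7 = -10)
T(v, Y) = -130 - 13*v (T(v, Y) = (-10 - 3)*(v + 10) = -13*(10 + v) = -130 - 13*v)
T(16, 7) + (148 - 1*(-134)) = (-130 - 13*16) + (148 - 1*(-134)) = (-130 - 208) + (148 + 134) = -338 + 282 = -56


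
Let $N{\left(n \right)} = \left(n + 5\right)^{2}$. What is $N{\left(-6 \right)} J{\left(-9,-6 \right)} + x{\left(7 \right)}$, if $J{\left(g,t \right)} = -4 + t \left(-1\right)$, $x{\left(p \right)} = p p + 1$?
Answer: $52$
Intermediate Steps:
$x{\left(p \right)} = 1 + p^{2}$ ($x{\left(p \right)} = p^{2} + 1 = 1 + p^{2}$)
$J{\left(g,t \right)} = -4 - t$
$N{\left(n \right)} = \left(5 + n\right)^{2}$
$N{\left(-6 \right)} J{\left(-9,-6 \right)} + x{\left(7 \right)} = \left(5 - 6\right)^{2} \left(-4 - -6\right) + \left(1 + 7^{2}\right) = \left(-1\right)^{2} \left(-4 + 6\right) + \left(1 + 49\right) = 1 \cdot 2 + 50 = 2 + 50 = 52$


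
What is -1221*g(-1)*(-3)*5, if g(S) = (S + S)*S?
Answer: 36630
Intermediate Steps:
g(S) = 2*S**2 (g(S) = (2*S)*S = 2*S**2)
-1221*g(-1)*(-3)*5 = -1221*(2*(-1)**2)*(-3)*5 = -1221*(2*1)*(-3)*5 = -1221*2*(-3)*5 = -(-7326)*5 = -1221*(-30) = 36630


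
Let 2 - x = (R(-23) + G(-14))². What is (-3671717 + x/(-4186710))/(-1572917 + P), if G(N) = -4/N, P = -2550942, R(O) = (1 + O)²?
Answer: 376624144140214/423002341990305 ≈ 0.89036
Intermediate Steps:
x = -11492002/49 (x = 2 - ((1 - 23)² - 4/(-14))² = 2 - ((-22)² - 4*(-1/14))² = 2 - (484 + 2/7)² = 2 - (3390/7)² = 2 - 1*11492100/49 = 2 - 11492100/49 = -11492002/49 ≈ -2.3453e+5)
(-3671717 + x/(-4186710))/(-1572917 + P) = (-3671717 - 11492002/49/(-4186710))/(-1572917 - 2550942) = (-3671717 - 11492002/49*(-1/4186710))/(-4123859) = (-3671717 + 5746001/102574395)*(-1/4123859) = -376624144140214/102574395*(-1/4123859) = 376624144140214/423002341990305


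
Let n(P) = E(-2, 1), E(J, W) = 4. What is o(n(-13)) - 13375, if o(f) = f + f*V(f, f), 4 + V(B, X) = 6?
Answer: -13363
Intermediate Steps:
V(B, X) = 2 (V(B, X) = -4 + 6 = 2)
n(P) = 4
o(f) = 3*f (o(f) = f + f*2 = f + 2*f = 3*f)
o(n(-13)) - 13375 = 3*4 - 13375 = 12 - 13375 = -13363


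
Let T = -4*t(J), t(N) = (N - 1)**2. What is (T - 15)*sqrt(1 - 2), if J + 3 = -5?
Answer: -339*I ≈ -339.0*I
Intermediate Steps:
J = -8 (J = -3 - 5 = -8)
t(N) = (-1 + N)**2
T = -324 (T = -4*(-1 - 8)**2 = -4*(-9)**2 = -4*81 = -324)
(T - 15)*sqrt(1 - 2) = (-324 - 15)*sqrt(1 - 2) = -339*I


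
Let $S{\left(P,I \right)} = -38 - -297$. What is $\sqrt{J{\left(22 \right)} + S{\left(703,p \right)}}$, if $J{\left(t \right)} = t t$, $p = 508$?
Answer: $\sqrt{743} \approx 27.258$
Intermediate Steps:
$S{\left(P,I \right)} = 259$ ($S{\left(P,I \right)} = -38 + 297 = 259$)
$J{\left(t \right)} = t^{2}$
$\sqrt{J{\left(22 \right)} + S{\left(703,p \right)}} = \sqrt{22^{2} + 259} = \sqrt{484 + 259} = \sqrt{743}$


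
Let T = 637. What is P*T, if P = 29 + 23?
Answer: 33124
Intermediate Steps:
P = 52
P*T = 52*637 = 33124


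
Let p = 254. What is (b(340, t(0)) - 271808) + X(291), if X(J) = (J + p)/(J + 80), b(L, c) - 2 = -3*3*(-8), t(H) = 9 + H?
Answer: -100812769/371 ≈ -2.7173e+5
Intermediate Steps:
b(L, c) = 74 (b(L, c) = 2 - 3*3*(-8) = 2 - 9*(-8) = 2 + 72 = 74)
X(J) = (254 + J)/(80 + J) (X(J) = (J + 254)/(J + 80) = (254 + J)/(80 + J))
(b(340, t(0)) - 271808) + X(291) = (74 - 271808) + (254 + 291)/(80 + 291) = -271734 + 545/371 = -100812769/371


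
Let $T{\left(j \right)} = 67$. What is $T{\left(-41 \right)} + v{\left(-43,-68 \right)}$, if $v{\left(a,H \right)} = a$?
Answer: $24$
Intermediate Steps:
$T{\left(-41 \right)} + v{\left(-43,-68 \right)} = 67 - 43 = 24$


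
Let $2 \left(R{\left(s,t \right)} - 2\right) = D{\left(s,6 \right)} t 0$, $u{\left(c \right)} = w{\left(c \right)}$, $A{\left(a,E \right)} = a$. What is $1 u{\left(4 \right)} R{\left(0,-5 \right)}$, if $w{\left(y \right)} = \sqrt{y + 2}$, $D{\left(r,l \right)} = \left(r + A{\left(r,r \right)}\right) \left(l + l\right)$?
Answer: $2 \sqrt{6} \approx 4.899$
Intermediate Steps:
$D{\left(r,l \right)} = 4 l r$ ($D{\left(r,l \right)} = \left(r + r\right) \left(l + l\right) = 2 r 2 l = 4 l r$)
$w{\left(y \right)} = \sqrt{2 + y}$
$u{\left(c \right)} = \sqrt{2 + c}$
$R{\left(s,t \right)} = 2$ ($R{\left(s,t \right)} = 2 + \frac{4 \cdot 6 s t 0}{2} = 2 + \frac{24 s t 0}{2} = 2 + \frac{1}{2} \cdot 0 = 2 + 0 = 2$)
$1 u{\left(4 \right)} R{\left(0,-5 \right)} = 1 \sqrt{2 + 4} \cdot 2 = 1 \sqrt{6} \cdot 2 = \sqrt{6} \cdot 2 = 2 \sqrt{6}$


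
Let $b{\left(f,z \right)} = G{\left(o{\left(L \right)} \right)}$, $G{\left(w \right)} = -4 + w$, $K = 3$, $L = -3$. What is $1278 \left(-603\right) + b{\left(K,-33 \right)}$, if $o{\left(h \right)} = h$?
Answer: $-770641$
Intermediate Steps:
$b{\left(f,z \right)} = -7$ ($b{\left(f,z \right)} = -4 - 3 = -7$)
$1278 \left(-603\right) + b{\left(K,-33 \right)} = 1278 \left(-603\right) - 7 = -770634 - 7 = -770641$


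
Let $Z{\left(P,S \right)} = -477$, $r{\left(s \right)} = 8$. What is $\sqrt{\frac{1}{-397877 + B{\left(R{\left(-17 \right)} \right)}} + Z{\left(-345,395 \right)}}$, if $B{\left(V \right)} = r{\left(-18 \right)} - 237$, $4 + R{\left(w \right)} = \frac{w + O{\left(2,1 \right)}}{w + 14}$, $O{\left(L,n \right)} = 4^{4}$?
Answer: $\frac{i \sqrt{8399884567742}}{132702} \approx 21.84 i$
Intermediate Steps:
$O{\left(L,n \right)} = 256$
$R{\left(w \right)} = -4 + \frac{256 + w}{14 + w}$ ($R{\left(w \right)} = -4 + \frac{w + 256}{w + 14} = -4 + \frac{256 + w}{14 + w}$)
$B{\left(V \right)} = -229$ ($B{\left(V \right)} = 8 - 237 = -229$)
$\sqrt{\frac{1}{-397877 + B{\left(R{\left(-17 \right)} \right)}} + Z{\left(-345,395 \right)}} = \sqrt{\frac{1}{-397877 - 229} - 477} = \sqrt{\frac{1}{-398106} - 477} = \sqrt{- \frac{1}{398106} - 477} = \sqrt{- \frac{189896563}{398106}} = \frac{i \sqrt{8399884567742}}{132702}$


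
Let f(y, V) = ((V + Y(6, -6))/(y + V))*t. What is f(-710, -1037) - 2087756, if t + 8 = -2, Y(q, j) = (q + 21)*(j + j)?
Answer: -3647323342/1747 ≈ -2.0878e+6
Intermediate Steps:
Y(q, j) = 2*j*(21 + q) (Y(q, j) = (21 + q)*(2*j) = 2*j*(21 + q))
t = -10 (t = -8 - 2 = -10)
f(y, V) = -10*(-324 + V)/(V + y) (f(y, V) = ((V + 2*(-6)*(21 + 6))/(y + V))*(-10) = ((V + 2*(-6)*27)/(V + y))*(-10) = ((V - 324)/(V + y))*(-10) = ((-324 + V)/(V + y))*(-10) = -10*(-324 + V)/(V + y))
f(-710, -1037) - 2087756 = 10*(324 - 1*(-1037))/(-1037 - 710) - 2087756 = 10*(324 + 1037)/(-1747) - 2087756 = 10*(-1/1747)*1361 - 2087756 = -13610/1747 - 2087756 = -3647323342/1747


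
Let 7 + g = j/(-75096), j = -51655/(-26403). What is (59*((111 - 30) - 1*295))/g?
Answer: 25034323820688/13879369471 ≈ 1803.7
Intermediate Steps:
j = 51655/26403 (j = -51655*(-1/26403) = 51655/26403 ≈ 1.9564)
g = -13879369471/1982759688 (g = -7 + (51655/26403)/(-75096) = -7 + (51655/26403)*(-1/75096) = -7 - 51655/1982759688 = -13879369471/1982759688 ≈ -7.0000)
(59*((111 - 30) - 1*295))/g = (59*((111 - 30) - 1*295))/(-13879369471/1982759688) = (59*(81 - 295))*(-1982759688/13879369471) = (59*(-214))*(-1982759688/13879369471) = -12626*(-1982759688/13879369471) = 25034323820688/13879369471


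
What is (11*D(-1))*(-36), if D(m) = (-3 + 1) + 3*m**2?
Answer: -396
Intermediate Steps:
D(m) = -2 + 3*m**2
(11*D(-1))*(-36) = (11*(-2 + 3*(-1)**2))*(-36) = (11*(-2 + 3*1))*(-36) = (11*(-2 + 3))*(-36) = (11*1)*(-36) = 11*(-36) = -396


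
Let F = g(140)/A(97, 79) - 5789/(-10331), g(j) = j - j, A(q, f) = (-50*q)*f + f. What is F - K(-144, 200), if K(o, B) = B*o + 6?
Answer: 297476603/10331 ≈ 28795.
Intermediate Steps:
A(q, f) = f - 50*f*q (A(q, f) = -50*f*q + f = f - 50*f*q)
g(j) = 0
K(o, B) = 6 + B*o
F = 5789/10331 (F = 0/((79*(1 - 50*97))) - 5789/(-10331) = 0/((79*(1 - 4850))) - 5789*(-1/10331) = 0/((79*(-4849))) + 5789/10331 = 0/(-383071) + 5789/10331 = 0*(-1/383071) + 5789/10331 = 0 + 5789/10331 = 5789/10331 ≈ 0.56035)
F - K(-144, 200) = 5789/10331 - (6 + 200*(-144)) = 5789/10331 - (6 - 28800) = 5789/10331 - 1*(-28794) = 5789/10331 + 28794 = 297476603/10331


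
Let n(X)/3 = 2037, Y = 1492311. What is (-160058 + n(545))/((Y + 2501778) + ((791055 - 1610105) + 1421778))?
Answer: -153947/4596817 ≈ -0.033490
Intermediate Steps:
n(X) = 6111 (n(X) = 3*2037 = 6111)
(-160058 + n(545))/((Y + 2501778) + ((791055 - 1610105) + 1421778)) = (-160058 + 6111)/((1492311 + 2501778) + ((791055 - 1610105) + 1421778)) = -153947/(3994089 + (-819050 + 1421778)) = -153947/(3994089 + 602728) = -153947/4596817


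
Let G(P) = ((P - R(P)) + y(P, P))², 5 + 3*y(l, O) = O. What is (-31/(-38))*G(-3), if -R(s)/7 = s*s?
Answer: 458552/171 ≈ 2681.6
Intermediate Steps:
y(l, O) = -5/3 + O/3
R(s) = -7*s² (R(s) = -7*s*s = -7*s²)
G(P) = (-5/3 + 7*P² + 4*P/3)² (G(P) = ((P - (-7)*P²) + (-5/3 + P/3))² = ((P + 7*P²) + (-5/3 + P/3))² = (-5/3 + 7*P² + 4*P/3)²)
(-31/(-38))*G(-3) = (-31/(-38))*((-5 + 4*(-3) + 21*(-3)²)²/9) = (-1/38*(-31))*((-5 - 12 + 21*9)²/9) = 31*((-5 - 12 + 189)²/9)/38 = 31*((⅑)*172²)/38 = 31*((⅑)*29584)/38 = (31/38)*(29584/9) = 458552/171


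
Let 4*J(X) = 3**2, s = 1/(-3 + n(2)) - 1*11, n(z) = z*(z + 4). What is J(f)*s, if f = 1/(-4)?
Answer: -49/2 ≈ -24.500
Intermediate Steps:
n(z) = z*(4 + z)
f = -1/4 ≈ -0.25000
s = -98/9 (s = 1/(-3 + 2*(4 + 2)) - 1*11 = 1/(-3 + 2*6) - 11 = 1/(-3 + 12) - 11 = 1/9 - 11 = -98/9 ≈ -10.889)
J(X) = 9/4 (J(X) = (1/4)*3**2 = (1/4)*9 = 9/4)
J(f)*s = (9/4)*(-98/9) = -49/2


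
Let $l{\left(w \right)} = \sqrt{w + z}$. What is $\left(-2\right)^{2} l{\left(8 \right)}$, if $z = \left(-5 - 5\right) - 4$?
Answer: $4 i \sqrt{6} \approx 9.798 i$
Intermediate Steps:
$z = -14$ ($z = -10 - 4 = -14$)
$l{\left(w \right)} = \sqrt{-14 + w}$ ($l{\left(w \right)} = \sqrt{w - 14} = \sqrt{-14 + w}$)
$\left(-2\right)^{2} l{\left(8 \right)} = \left(-2\right)^{2} \sqrt{-14 + 8} = 4 \sqrt{-6} = 4 i \sqrt{6}$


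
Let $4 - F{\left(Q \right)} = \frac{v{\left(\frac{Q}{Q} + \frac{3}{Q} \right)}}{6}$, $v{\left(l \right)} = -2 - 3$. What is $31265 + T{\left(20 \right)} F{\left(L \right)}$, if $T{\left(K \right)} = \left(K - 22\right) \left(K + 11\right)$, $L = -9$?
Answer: $\frac{92896}{3} \approx 30965.0$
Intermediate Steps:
$T{\left(K \right)} = \left(-22 + K\right) \left(11 + K\right)$
$v{\left(l \right)} = -5$
$F{\left(Q \right)} = \frac{29}{6}$ ($F{\left(Q \right)} = 4 - - \frac{5}{6} = 4 + \frac{5}{6} = \frac{29}{6}$)
$31265 + T{\left(20 \right)} F{\left(L \right)} = 31265 + \left(-242 + 20^{2} - 220\right) \frac{29}{6} = 31265 + \left(-242 + 400 - 220\right) \frac{29}{6} = 31265 - \frac{899}{3} = \frac{92896}{3}$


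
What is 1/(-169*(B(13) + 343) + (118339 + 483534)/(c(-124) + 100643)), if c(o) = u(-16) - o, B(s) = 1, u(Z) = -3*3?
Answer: -100758/5857065215 ≈ -1.7203e-5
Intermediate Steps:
u(Z) = -9
c(o) = -9 - o
1/(-169*(B(13) + 343) + (118339 + 483534)/(c(-124) + 100643)) = 1/(-169*(1 + 343) + (118339 + 483534)/((-9 - 1*(-124)) + 100643)) = 1/(-169*344 + 601873/((-9 + 124) + 100643)) = 1/(-58136 + 601873/(115 + 100643)) = 1/(-58136 + 601873/100758) = 1/(-5857065215/100758) = -100758/5857065215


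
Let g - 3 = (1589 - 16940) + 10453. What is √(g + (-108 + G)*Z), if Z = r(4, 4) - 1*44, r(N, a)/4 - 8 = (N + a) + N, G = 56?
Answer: I*√6767 ≈ 82.262*I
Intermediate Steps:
g = -4895 (g = 3 + ((1589 - 16940) + 10453) = 3 + (-15351 + 10453) = 3 - 4898 = -4895)
r(N, a) = 32 + 4*a + 8*N (r(N, a) = 32 + 4*((N + a) + N) = 32 + 4*(a + 2*N) = 32 + (4*a + 8*N) = 32 + 4*a + 8*N)
Z = 36 (Z = (32 + 4*4 + 8*4) - 1*44 = (32 + 16 + 32) - 44 = 80 - 44 = 36)
√(g + (-108 + G)*Z) = √(-4895 + (-108 + 56)*36) = √(-4895 - 52*36) = √(-4895 - 1872) = √(-6767) = I*√6767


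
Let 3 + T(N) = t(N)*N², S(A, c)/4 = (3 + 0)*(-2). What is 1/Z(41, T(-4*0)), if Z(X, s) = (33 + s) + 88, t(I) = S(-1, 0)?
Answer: 1/118 ≈ 0.0084746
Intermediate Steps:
S(A, c) = -24 (S(A, c) = 4*((3 + 0)*(-2)) = 4*(3*(-2)) = 4*(-6) = -24)
t(I) = -24
T(N) = -3 - 24*N²
Z(X, s) = 121 + s
1/Z(41, T(-4*0)) = 1/(121 + (-3 - 24*(-4*0)²)) = 1/(121 + (-3 - 24*0²)) = 1/(121 + (-3 - 24*0)) = 1/(121 + (-3 + 0)) = 1/(121 - 3) = 1/118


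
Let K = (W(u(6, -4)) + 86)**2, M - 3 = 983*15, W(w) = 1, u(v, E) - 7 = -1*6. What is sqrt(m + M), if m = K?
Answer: sqrt(22317) ≈ 149.39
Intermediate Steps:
u(v, E) = 1 (u(v, E) = 7 - 1*6 = 7 - 6 = 1)
M = 14748 (M = 3 + 983*15 = 3 + 14745 = 14748)
K = 7569 (K = (1 + 86)**2 = 87**2 = 7569)
m = 7569
sqrt(m + M) = sqrt(7569 + 14748) = sqrt(22317)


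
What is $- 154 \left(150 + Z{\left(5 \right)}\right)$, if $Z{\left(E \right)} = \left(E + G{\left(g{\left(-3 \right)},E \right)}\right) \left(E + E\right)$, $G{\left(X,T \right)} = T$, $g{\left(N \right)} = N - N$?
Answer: $-38500$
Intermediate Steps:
$g{\left(N \right)} = 0$
$Z{\left(E \right)} = 4 E^{2}$ ($Z{\left(E \right)} = \left(E + E\right) \left(E + E\right) = 2 E 2 E = 4 E^{2}$)
$- 154 \left(150 + Z{\left(5 \right)}\right) = - 154 \left(150 + 4 \cdot 5^{2}\right) = - 154 \left(150 + 4 \cdot 25\right) = - 154 \left(150 + 100\right) = \left(-154\right) 250 = -38500$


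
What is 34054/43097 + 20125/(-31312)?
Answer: 198971723/1349453264 ≈ 0.14745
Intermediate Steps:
34054/43097 + 20125/(-31312) = 34054*(1/43097) + 20125*(-1/31312) = 34054/43097 - 20125/31312 = 198971723/1349453264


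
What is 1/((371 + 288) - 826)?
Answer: -1/167 ≈ -0.0059880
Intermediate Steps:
1/((371 + 288) - 826) = 1/(659 - 826) = 1/(-167) = -1/167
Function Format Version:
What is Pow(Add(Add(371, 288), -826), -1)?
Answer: Rational(-1, 167) ≈ -0.0059880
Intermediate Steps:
Pow(Add(Add(371, 288), -826), -1) = Pow(Add(659, -826), -1) = Pow(-167, -1) = Rational(-1, 167)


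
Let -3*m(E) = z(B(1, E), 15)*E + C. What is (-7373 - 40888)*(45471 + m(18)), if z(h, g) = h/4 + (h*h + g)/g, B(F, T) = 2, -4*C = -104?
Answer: -10967730512/5 ≈ -2.1935e+9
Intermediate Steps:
C = 26 (C = -¼*(-104) = 26)
z(h, g) = h/4 + (g + h²)/g (z(h, g) = h*(¼) + (h² + g)/g = h/4 + (g + h²)/g)
m(E) = -26/3 - 53*E/90 (m(E) = -((1 + (¼)*2 + 2²/15)*E + 26)/3 = -((1 + ½ + (1/15)*4)*E + 26)/3 = -((1 + ½ + 4/15)*E + 26)/3 = -(53*E/30 + 26)/3 = -(26 + 53*E/30)/3 = -26/3 - 53*E/90)
(-7373 - 40888)*(45471 + m(18)) = (-7373 - 40888)*(45471 + (-26/3 - 53/90*18)) = -48261*(45471 + (-26/3 - 53/5)) = -48261*(45471 - 289/15) = -48261*681776/15 = -10967730512/5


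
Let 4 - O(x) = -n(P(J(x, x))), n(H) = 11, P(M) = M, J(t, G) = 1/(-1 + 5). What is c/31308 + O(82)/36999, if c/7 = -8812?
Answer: -21127562/10725599 ≈ -1.9698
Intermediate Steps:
c = -61684 (c = 7*(-8812) = -61684)
J(t, G) = 1/4
O(x) = 15 (O(x) = 4 - (-1)*11 = 4 - 1*(-11) = 4 + 11 = 15)
c/31308 + O(82)/36999 = -61684/31308 + 15/36999 = -61684*1/31308 + 15*(1/36999) = -15421/7827 + 5/12333 = -21127562/10725599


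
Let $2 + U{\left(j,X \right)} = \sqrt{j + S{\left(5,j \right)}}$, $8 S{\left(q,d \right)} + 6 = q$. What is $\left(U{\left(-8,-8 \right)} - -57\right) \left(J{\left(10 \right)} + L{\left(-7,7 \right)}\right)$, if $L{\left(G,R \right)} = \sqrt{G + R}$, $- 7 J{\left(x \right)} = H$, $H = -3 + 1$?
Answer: $\frac{110}{7} + \frac{i \sqrt{130}}{14} \approx 15.714 + 0.81441 i$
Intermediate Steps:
$S{\left(q,d \right)} = - \frac{3}{4} + \frac{q}{8}$
$H = -2$
$J{\left(x \right)} = \frac{2}{7}$ ($J{\left(x \right)} = \left(- \frac{1}{7}\right) \left(-2\right) = \frac{2}{7}$)
$U{\left(j,X \right)} = -2 + \sqrt{- \frac{1}{8} + j}$ ($U{\left(j,X \right)} = -2 + \sqrt{j + \left(- \frac{3}{4} + \frac{1}{8} \cdot 5\right)} = -2 + \sqrt{j + \left(- \frac{3}{4} + \frac{5}{8}\right)} = -2 + \sqrt{j - \frac{1}{8}} = -2 + \sqrt{- \frac{1}{8} + j}$)
$\left(U{\left(-8,-8 \right)} - -57\right) \left(J{\left(10 \right)} + L{\left(-7,7 \right)}\right) = \left(\left(-2 + \frac{\sqrt{-2 + 16 \left(-8\right)}}{4}\right) - -57\right) \left(\frac{2}{7} + \sqrt{-7 + 7}\right) = \left(\left(-2 + \frac{\sqrt{-2 - 128}}{4}\right) + 57\right) \left(\frac{2}{7} + \sqrt{0}\right) = \left(\left(-2 + \frac{\sqrt{-130}}{4}\right) + 57\right) \left(\frac{2}{7} + 0\right) = \left(\left(-2 + \frac{i \sqrt{130}}{4}\right) + 57\right) \frac{2}{7} = \left(55 + \frac{i \sqrt{130}}{4}\right) \frac{2}{7} = \frac{110}{7} + \frac{i \sqrt{130}}{14}$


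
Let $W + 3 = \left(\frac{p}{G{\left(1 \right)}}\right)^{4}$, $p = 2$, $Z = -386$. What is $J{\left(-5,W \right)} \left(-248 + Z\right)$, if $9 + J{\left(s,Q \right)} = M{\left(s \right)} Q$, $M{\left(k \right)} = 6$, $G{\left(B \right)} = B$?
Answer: $-43746$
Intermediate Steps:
$W = 13$ ($W = -3 + \left(\frac{2}{1}\right)^{4} = -3 + \left(2 \cdot 1\right)^{4} = -3 + 2^{4} = -3 + 16 = 13$)
$J{\left(s,Q \right)} = -9 + 6 Q$
$J{\left(-5,W \right)} \left(-248 + Z\right) = \left(-9 + 6 \cdot 13\right) \left(-248 - 386\right) = \left(-9 + 78\right) \left(-634\right) = 69 \left(-634\right) = -43746$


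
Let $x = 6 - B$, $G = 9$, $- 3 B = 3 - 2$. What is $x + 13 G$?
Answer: $\frac{370}{3} \approx 123.33$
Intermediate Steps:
$B = - \frac{1}{3}$ ($B = - \frac{3 - 2}{3} = \left(- \frac{1}{3}\right) 1 = - \frac{1}{3} \approx -0.33333$)
$x = \frac{19}{3}$ ($x = 6 - - \frac{1}{3} = 6 + \frac{1}{3} = \frac{19}{3} \approx 6.3333$)
$x + 13 G = \frac{19}{3} + 13 \cdot 9 = \frac{19}{3} + 117 = \frac{370}{3}$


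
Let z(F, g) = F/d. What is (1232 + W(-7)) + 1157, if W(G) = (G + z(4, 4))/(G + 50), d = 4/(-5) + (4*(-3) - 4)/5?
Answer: 102719/43 ≈ 2388.8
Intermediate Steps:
d = -4 (d = 4*(-⅕) + (-12 - 4)*(⅕) = -⅘ - 16*⅕ = -⅘ - 16/5 = -4)
z(F, g) = -F/4 (z(F, g) = F/(-4) = F*(-¼) = -F/4)
W(G) = (-1 + G)/(50 + G) (W(G) = (G - ¼*4)/(G + 50) = (G - 1)/(50 + G) = (-1 + G)/(50 + G))
(1232 + W(-7)) + 1157 = (1232 + (-1 - 7)/(50 - 7)) + 1157 = (1232 - 8/43) + 1157 = 52968/43 + 1157 = 102719/43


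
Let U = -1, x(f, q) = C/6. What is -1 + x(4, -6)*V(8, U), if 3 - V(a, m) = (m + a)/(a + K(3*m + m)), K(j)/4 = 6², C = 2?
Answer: -7/456 ≈ -0.015351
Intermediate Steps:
x(f, q) = ⅓ (x(f, q) = 2/6 = 2*(⅙) = ⅓)
K(j) = 144 (K(j) = 4*6² = 4*36 = 144)
V(a, m) = 3 - (a + m)/(144 + a) (V(a, m) = 3 - (m + a)/(a + 144) = 3 - (a + m)/(144 + a))
-1 + x(4, -6)*V(8, U) = -1 + ((432 - 1*(-1) + 2*8)/(144 + 8))/3 = -1 + ((432 + 1 + 16)/152)/3 = -1 + ((1/152)*449)/3 = -1 + (⅓)*(449/152) = -1 + 449/456 = -7/456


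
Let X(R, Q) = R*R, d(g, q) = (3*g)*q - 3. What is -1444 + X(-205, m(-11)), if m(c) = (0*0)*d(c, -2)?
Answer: 40581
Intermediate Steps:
d(g, q) = -3 + 3*g*q (d(g, q) = 3*g*q - 3 = -3 + 3*g*q)
m(c) = 0 (m(c) = (0*0)*(-3 + 3*c*(-2)) = 0*(-3 - 6*c) = 0)
X(R, Q) = R**2
-1444 + X(-205, m(-11)) = -1444 + (-205)**2 = -1444 + 42025 = 40581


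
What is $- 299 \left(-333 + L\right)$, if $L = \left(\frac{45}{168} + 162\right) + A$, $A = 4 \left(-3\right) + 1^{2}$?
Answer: $\frac{3042923}{56} \approx 54338.0$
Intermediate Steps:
$A = -11$ ($A = -12 + 1 = -11$)
$L = \frac{8471}{56}$ ($L = \left(\frac{45}{168} + 162\right) - 11 = \left(45 \cdot \frac{1}{168} + 162\right) - 11 = \left(\frac{15}{56} + 162\right) - 11 = \frac{9087}{56} - 11 = \frac{8471}{56} \approx 151.27$)
$- 299 \left(-333 + L\right) = - 299 \left(-333 + \frac{8471}{56}\right) = \left(-299\right) \left(- \frac{10177}{56}\right) = \frac{3042923}{56}$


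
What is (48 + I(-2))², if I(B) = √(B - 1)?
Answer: (48 + I*√3)² ≈ 2301.0 + 166.28*I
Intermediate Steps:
I(B) = √(-1 + B)
(48 + I(-2))² = (48 + √(-1 - 2))² = (48 + √(-3))² = (48 + I*√3)²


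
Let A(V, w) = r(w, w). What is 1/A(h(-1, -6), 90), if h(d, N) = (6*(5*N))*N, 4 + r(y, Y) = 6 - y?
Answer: -1/88 ≈ -0.011364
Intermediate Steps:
r(y, Y) = 2 - y (r(y, Y) = -4 + (6 - y) = 2 - y)
h(d, N) = 30*N² (h(d, N) = (30*N)*N = 30*N²)
A(V, w) = 2 - w
1/A(h(-1, -6), 90) = 1/(2 - 1*90) = 1/(2 - 90) = 1/(-88) = -1/88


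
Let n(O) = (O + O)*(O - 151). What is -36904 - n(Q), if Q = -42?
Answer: -53116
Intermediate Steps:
n(O) = 2*O*(-151 + O) (n(O) = (2*O)*(-151 + O) = 2*O*(-151 + O))
-36904 - n(Q) = -36904 - 2*(-42)*(-151 - 42) = -36904 - 2*(-42)*(-193) = -36904 - 1*16212 = -36904 - 16212 = -53116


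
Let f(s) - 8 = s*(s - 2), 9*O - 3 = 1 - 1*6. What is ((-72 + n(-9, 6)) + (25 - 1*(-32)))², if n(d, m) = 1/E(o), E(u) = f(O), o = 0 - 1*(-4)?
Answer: 104837121/473344 ≈ 221.48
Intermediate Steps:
o = 4 (o = 0 + 4 = 4)
O = -2/9 (O = ⅓ + (1 - 1*6)/9 = ⅓ + (1 - 6)/9 = ⅓ + (⅑)*(-5) = ⅓ - 5/9 = -2/9 ≈ -0.22222)
f(s) = 8 + s*(-2 + s) (f(s) = 8 + s*(s - 2) = 8 + s*(-2 + s))
E(u) = 688/81 (E(u) = 8 + (-2/9)² - 2*(-2/9) = 8 + 4/81 + 4/9 = 688/81)
n(d, m) = 81/688 (n(d, m) = 1/(688/81) = 81/688)
((-72 + n(-9, 6)) + (25 - 1*(-32)))² = ((-72 + 81/688) + (25 - 1*(-32)))² = (-49455/688 + (25 + 32))² = (-49455/688 + 57)² = (-10239/688)² = 104837121/473344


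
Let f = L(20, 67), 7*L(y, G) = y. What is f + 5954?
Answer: 41698/7 ≈ 5956.9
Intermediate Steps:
L(y, G) = y/7
f = 20/7 (f = (⅐)*20 = 20/7 ≈ 2.8571)
f + 5954 = 20/7 + 5954 = 41698/7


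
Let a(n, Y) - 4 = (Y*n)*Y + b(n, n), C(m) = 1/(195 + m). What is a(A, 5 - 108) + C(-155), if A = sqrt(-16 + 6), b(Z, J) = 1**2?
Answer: 201/40 + 10609*I*sqrt(10) ≈ 5.025 + 33549.0*I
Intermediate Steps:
b(Z, J) = 1
A = I*sqrt(10) (A = sqrt(-10) = I*sqrt(10) ≈ 3.1623*I)
a(n, Y) = 5 + n*Y**2 (a(n, Y) = 4 + ((Y*n)*Y + 1) = 4 + (n*Y**2 + 1) = 4 + (1 + n*Y**2) = 5 + n*Y**2)
a(A, 5 - 108) + C(-155) = (5 + (I*sqrt(10))*(5 - 108)**2) + 1/(195 - 155) = (5 + (I*sqrt(10))*(-103)**2) + 1/40 = (5 + (I*sqrt(10))*10609) + 1/40 = (5 + 10609*I*sqrt(10)) + 1/40 = 201/40 + 10609*I*sqrt(10)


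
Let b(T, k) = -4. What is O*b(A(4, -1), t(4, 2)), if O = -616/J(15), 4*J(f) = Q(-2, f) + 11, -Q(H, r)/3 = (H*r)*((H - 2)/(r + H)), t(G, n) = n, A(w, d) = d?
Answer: -18304/31 ≈ -590.45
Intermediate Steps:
Q(H, r) = -3*H*r*(-2 + H)/(H + r) (Q(H, r) = -3*H*r*(H - 2)/(r + H) = -3*H*r*(-2 + H)/(H + r))
J(f) = 11/4 - 6*f/(-2 + f) (J(f) = (3*(-2)*f*(2 - 1*(-2))/(-2 + f) + 11)/4 = (3*(-2)*f*(2 + 2)/(-2 + f) + 11)/4 = (3*(-2)*f*4/(-2 + f) + 11)/4 = (-24*f/(-2 + f) + 11)/4 = (11 - 24*f/(-2 + f))/4 = 11/4 - 6*f/(-2 + f))
O = 4576/31 (O = -616*4*(-2 + 15)/(-22 - 13*15) = -616*52/(-22 - 195) = -616/((1/4)*(1/13)*(-217)) = -616/(-217/52) = -616*(-52/217) = 4576/31 ≈ 147.61)
O*b(A(4, -1), t(4, 2)) = (4576/31)*(-4) = -18304/31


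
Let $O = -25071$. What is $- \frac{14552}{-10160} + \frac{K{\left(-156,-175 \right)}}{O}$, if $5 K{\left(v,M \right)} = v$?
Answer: $\frac{15214591}{10613390} \approx 1.4335$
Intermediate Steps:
$K{\left(v,M \right)} = \frac{v}{5}$
$- \frac{14552}{-10160} + \frac{K{\left(-156,-175 \right)}}{O} = - \frac{14552}{-10160} + \frac{\frac{1}{5} \left(-156\right)}{-25071} = \left(-14552\right) \left(- \frac{1}{10160}\right) - - \frac{52}{41785} = \frac{1819}{1270} + \frac{52}{41785} = \frac{15214591}{10613390}$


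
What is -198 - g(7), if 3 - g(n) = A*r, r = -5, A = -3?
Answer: -186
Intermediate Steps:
g(n) = -12 (g(n) = 3 - (-3)*(-5) = 3 - 1*15 = 3 - 15 = -12)
-198 - g(7) = -198 - 1*(-12) = -198 + 12 = -186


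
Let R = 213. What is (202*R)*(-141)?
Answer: -6066666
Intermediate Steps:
(202*R)*(-141) = (202*213)*(-141) = 43026*(-141) = -6066666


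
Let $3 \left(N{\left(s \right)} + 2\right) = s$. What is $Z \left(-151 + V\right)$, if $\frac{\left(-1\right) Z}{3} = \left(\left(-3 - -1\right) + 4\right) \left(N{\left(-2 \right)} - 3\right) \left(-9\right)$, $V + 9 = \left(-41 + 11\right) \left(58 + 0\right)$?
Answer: $581400$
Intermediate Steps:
$N{\left(s \right)} = -2 + \frac{s}{3}$
$V = -1749$ ($V = -9 + \left(-41 + 11\right) \left(58 + 0\right) = -9 - 1740 = -1749$)
$Z = -306$ ($Z = - 3 \left(\left(-3 - -1\right) + 4\right) \left(\left(-2 + \frac{1}{3} \left(-2\right)\right) - 3\right) \left(-9\right) = - 3 \left(\left(-3 + 1\right) + 4\right) \left(\left(-2 - \frac{2}{3}\right) - 3\right) \left(-9\right) = - 3 \left(-2 + 4\right) \left(- \frac{8}{3} - 3\right) \left(-9\right) = - 3 \cdot 2 \left(- \frac{17}{3}\right) \left(-9\right) = - 3 \left(\left(- \frac{34}{3}\right) \left(-9\right)\right) = \left(-3\right) 102 = -306$)
$Z \left(-151 + V\right) = - 306 \left(-151 - 1749\right) = \left(-306\right) \left(-1900\right) = 581400$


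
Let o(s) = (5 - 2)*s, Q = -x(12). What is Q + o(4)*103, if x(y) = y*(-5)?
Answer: 1296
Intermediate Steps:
x(y) = -5*y
Q = 60 (Q = -(-5)*12 = -1*(-60) = 60)
o(s) = 3*s
Q + o(4)*103 = 60 + (3*4)*103 = 60 + 12*103 = 60 + 1236 = 1296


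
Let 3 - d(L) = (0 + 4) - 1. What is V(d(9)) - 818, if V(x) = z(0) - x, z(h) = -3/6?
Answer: -1637/2 ≈ -818.50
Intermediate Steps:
z(h) = -½ (z(h) = -3*⅙ = -½)
d(L) = 0 (d(L) = 3 - ((0 + 4) - 1) = 3 - (4 - 1) = 3 - 1*3 = 3 - 3 = 0)
V(x) = -½ - x
V(d(9)) - 818 = (-½ - 1*0) - 818 = (-½ + 0) - 818 = -½ - 818 = -1637/2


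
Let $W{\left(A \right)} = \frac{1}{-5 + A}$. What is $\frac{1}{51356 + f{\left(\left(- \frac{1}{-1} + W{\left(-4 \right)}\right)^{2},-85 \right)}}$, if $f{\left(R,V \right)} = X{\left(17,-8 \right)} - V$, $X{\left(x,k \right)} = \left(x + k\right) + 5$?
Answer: $\frac{1}{51455} \approx 1.9434 \cdot 10^{-5}$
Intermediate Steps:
$X{\left(x,k \right)} = 5 + k + x$ ($X{\left(x,k \right)} = \left(k + x\right) + 5 = 5 + k + x$)
$f{\left(R,V \right)} = 14 - V$ ($f{\left(R,V \right)} = \left(5 - 8 + 17\right) - V = 14 - V$)
$\frac{1}{51356 + f{\left(\left(- \frac{1}{-1} + W{\left(-4 \right)}\right)^{2},-85 \right)}} = \frac{1}{51356 + \left(14 - -85\right)} = \frac{1}{51356 + \left(14 + 85\right)} = \frac{1}{51356 + 99} = \frac{1}{51455}$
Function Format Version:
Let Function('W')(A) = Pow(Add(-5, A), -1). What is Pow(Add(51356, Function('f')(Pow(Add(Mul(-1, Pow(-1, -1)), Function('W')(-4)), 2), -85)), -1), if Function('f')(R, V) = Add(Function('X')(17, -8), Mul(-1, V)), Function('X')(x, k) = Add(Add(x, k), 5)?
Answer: Rational(1, 51455) ≈ 1.9434e-5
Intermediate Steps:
Function('X')(x, k) = Add(5, k, x) (Function('X')(x, k) = Add(Add(k, x), 5) = Add(5, k, x))
Function('f')(R, V) = Add(14, Mul(-1, V)) (Function('f')(R, V) = Add(Add(5, -8, 17), Mul(-1, V)) = Add(14, Mul(-1, V)))
Pow(Add(51356, Function('f')(Pow(Add(Mul(-1, Pow(-1, -1)), Function('W')(-4)), 2), -85)), -1) = Pow(Add(51356, Add(14, Mul(-1, -85))), -1) = Pow(Add(51356, Add(14, 85)), -1) = Pow(Add(51356, 99), -1) = Pow(51455, -1) = Rational(1, 51455)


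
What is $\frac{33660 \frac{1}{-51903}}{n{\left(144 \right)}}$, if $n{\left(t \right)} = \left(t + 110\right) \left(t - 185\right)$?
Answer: $\frac{1870}{30028769} \approx 6.2274 \cdot 10^{-5}$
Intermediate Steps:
$n{\left(t \right)} = \left(-185 + t\right) \left(110 + t\right)$ ($n{\left(t \right)} = \left(110 + t\right) \left(-185 + t\right) = \left(-185 + t\right) \left(110 + t\right)$)
$\frac{33660 \frac{1}{-51903}}{n{\left(144 \right)}} = \frac{33660 \frac{1}{-51903}}{-20350 + 144^{2} - 10800} = \frac{33660 \left(- \frac{1}{51903}\right)}{-20350 + 20736 - 10800} = - \frac{3740}{5767 \left(-10414\right)} = \left(- \frac{3740}{5767}\right) \left(- \frac{1}{10414}\right) = \frac{1870}{30028769}$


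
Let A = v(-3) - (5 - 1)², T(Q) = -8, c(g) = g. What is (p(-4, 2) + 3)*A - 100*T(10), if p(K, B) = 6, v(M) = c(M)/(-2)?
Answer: 1339/2 ≈ 669.50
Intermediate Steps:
v(M) = -M/2 (v(M) = M/(-2) = M*(-½) = -M/2)
A = -29/2 (A = -½*(-3) - (5 - 1)² = 3/2 - 1*4² = 3/2 - 1*16 = 3/2 - 16 = -29/2 ≈ -14.500)
(p(-4, 2) + 3)*A - 100*T(10) = (6 + 3)*(-29/2) - 100*(-8) = 9*(-29/2) + 800 = -261/2 + 800 = 1339/2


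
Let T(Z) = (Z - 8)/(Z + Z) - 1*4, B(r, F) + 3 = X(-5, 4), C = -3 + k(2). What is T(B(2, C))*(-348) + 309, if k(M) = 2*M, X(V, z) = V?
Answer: 1353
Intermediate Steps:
C = 1 (C = -3 + 2*2 = -3 + 4 = 1)
B(r, F) = -8 (B(r, F) = -3 - 5 = -8)
T(Z) = -4 + (-8 + Z)/(2*Z) (T(Z) = (-8 + Z)/((2*Z)) - 4 = (-8 + Z)*(1/(2*Z)) - 4 = (-8 + Z)/(2*Z) - 4 = -4 + (-8 + Z)/(2*Z))
T(B(2, C))*(-348) + 309 = (-7/2 - 4/(-8))*(-348) + 309 = (-7/2 - 4*(-1/8))*(-348) + 309 = (-7/2 + 1/2)*(-348) + 309 = -3*(-348) + 309 = 1044 + 309 = 1353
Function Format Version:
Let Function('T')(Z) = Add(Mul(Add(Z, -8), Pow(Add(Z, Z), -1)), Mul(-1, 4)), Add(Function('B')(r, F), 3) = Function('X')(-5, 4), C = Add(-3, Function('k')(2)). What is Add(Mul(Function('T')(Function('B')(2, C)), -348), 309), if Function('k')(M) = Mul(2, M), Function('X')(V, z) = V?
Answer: 1353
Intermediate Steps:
C = 1 (C = Add(-3, Mul(2, 2)) = Add(-3, 4) = 1)
Function('B')(r, F) = -8 (Function('B')(r, F) = Add(-3, -5) = -8)
Function('T')(Z) = Add(-4, Mul(Rational(1, 2), Pow(Z, -1), Add(-8, Z))) (Function('T')(Z) = Add(Mul(Add(-8, Z), Pow(Mul(2, Z), -1)), -4) = Add(Mul(Add(-8, Z), Mul(Rational(1, 2), Pow(Z, -1))), -4) = Add(Mul(Rational(1, 2), Pow(Z, -1), Add(-8, Z)), -4) = Add(-4, Mul(Rational(1, 2), Pow(Z, -1), Add(-8, Z))))
Add(Mul(Function('T')(Function('B')(2, C)), -348), 309) = Add(Mul(Add(Rational(-7, 2), Mul(-4, Pow(-8, -1))), -348), 309) = Add(Mul(Add(Rational(-7, 2), Mul(-4, Rational(-1, 8))), -348), 309) = Add(Mul(Add(Rational(-7, 2), Rational(1, 2)), -348), 309) = Add(Mul(-3, -348), 309) = Add(1044, 309) = 1353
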